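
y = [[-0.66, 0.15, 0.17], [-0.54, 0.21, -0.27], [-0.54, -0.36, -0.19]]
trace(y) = -0.64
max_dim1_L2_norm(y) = 0.7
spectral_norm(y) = 1.02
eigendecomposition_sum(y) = [[(-0.33+0.09j),(0.07+0.08j),0.09+0.12j], [-0.24-0.23j,(-0.03+0.1j),(-0.06+0.13j)], [-0.29-0.45j,-0.09+0.14j,(-0.15+0.19j)]] + [[-0.33-0.09j, (0.07-0.08j), 0.09-0.12j], [(-0.24+0.23j), (-0.03-0.1j), -0.06-0.13j], [(-0.29+0.45j), (-0.09-0.14j), (-0.15-0.19j)]] + [[-0.00-0.00j,0.01+0.00j,(-0.01+0j)],[(-0.06-0j),(0.27+0j),(-0.15+0j)],[(0.04+0j),(-0.18-0j),(0.1-0j)]]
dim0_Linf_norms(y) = [0.66, 0.36, 0.27]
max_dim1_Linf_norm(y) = 0.66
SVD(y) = [[-0.62, 0.50, 0.60],[-0.57, 0.25, -0.79],[-0.55, -0.83, 0.13]] @ diag([1.0195861085585118, 0.4608737851977864, 0.31770980682373645]) @ [[0.99,-0.01,0.15], [-0.04,0.92,0.38], [-0.14,-0.38,0.91]]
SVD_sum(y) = [[-0.62, 0.01, -0.09], [-0.57, 0.01, -0.09], [-0.55, 0.01, -0.08]] + [[-0.01, 0.21, 0.09],[-0.01, 0.11, 0.04],[0.02, -0.35, -0.15]] + [[-0.03, -0.07, 0.18], [0.04, 0.10, -0.23], [-0.01, -0.02, 0.04]]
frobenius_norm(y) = 1.16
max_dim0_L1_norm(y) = 1.74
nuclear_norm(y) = 1.80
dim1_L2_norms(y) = [0.7, 0.64, 0.68]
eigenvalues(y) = [(-0.51+0.38j), (-0.51-0.38j), (0.37+0j)]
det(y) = 0.15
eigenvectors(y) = [[(0.14-0.46j), 0.14+0.46j, -0.03+0.00j], [(0.45-0.11j), (0.45+0.11j), -0.83+0.00j], [0.75+0.00j, (0.75-0j), 0.56+0.00j]]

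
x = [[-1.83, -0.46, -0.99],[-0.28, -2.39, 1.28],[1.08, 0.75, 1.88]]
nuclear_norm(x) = 6.57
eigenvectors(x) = [[-0.29, -0.87, 0.25], [0.30, 0.47, 0.95], [0.91, 0.18, -0.21]]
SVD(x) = [[-0.68,0.05,-0.74], [-0.0,1.00,0.07], [0.74,0.05,-0.67]] @ diag([3.0166433617245167, 2.7314511672629718, 0.8196568483342043]) @ [[0.67, 0.29, 0.68], [-0.12, -0.87, 0.48], [0.73, -0.4, -0.55]]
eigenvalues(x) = [1.79, -1.38, -2.75]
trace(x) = -2.34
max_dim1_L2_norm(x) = 2.73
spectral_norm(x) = 3.02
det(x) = 6.75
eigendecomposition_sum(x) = [[-0.17, -0.09, -0.59], [0.18, 0.09, 0.61], [0.54, 0.28, 1.86]] + [[-1.35, 0.24, -0.51], [0.73, -0.13, 0.27], [0.28, -0.05, 0.1]] + [[-0.31, -0.61, 0.10],[-1.18, -2.35, 0.40],[0.26, 0.52, -0.09]]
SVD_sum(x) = [[-1.37, -0.59, -1.39], [-0.0, -0.00, -0.00], [1.5, 0.64, 1.51]] + [[-0.02, -0.12, 0.06], [-0.32, -2.37, 1.32], [-0.02, -0.11, 0.06]] + [[-0.44,0.24,0.33], [0.04,-0.02,-0.03], [-0.4,0.22,0.3]]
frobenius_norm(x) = 4.15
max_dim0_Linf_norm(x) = 2.39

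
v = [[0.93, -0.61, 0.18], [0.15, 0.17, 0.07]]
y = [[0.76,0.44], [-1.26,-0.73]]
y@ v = [[0.77, -0.39, 0.17], [-1.28, 0.64, -0.28]]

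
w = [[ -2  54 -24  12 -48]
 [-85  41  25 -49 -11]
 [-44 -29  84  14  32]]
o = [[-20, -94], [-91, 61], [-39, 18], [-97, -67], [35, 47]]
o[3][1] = -67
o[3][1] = -67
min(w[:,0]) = -85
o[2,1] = 18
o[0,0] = -20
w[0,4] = -48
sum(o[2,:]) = -21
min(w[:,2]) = -24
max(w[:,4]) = 32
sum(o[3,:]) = -164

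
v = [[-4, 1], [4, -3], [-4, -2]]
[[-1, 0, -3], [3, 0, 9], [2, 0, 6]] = v @ [[0, 0, 0], [-1, 0, -3]]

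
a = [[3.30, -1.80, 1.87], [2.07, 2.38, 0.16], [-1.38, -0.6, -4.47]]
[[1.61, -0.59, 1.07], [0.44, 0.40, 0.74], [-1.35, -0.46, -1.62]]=a @ [[0.31, -0.1, 0.22], [-0.10, 0.25, 0.1], [0.22, 0.10, 0.28]]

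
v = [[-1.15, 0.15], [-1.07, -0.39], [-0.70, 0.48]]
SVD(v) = [[-0.67,0.17], [-0.61,-0.68], [-0.42,0.72]] @ diag([1.7206552601834622, 0.6338339495506545]) @ [[1.00, -0.04],  [0.04, 1.00]]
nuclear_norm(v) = 2.35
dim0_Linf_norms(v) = [1.15, 0.48]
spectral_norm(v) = 1.72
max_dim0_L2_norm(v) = 1.72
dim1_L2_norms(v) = [1.16, 1.14, 0.85]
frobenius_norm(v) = 1.83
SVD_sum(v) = [[-1.15, 0.04], [-1.05, 0.04], [-0.72, 0.03]] + [[0.0, 0.11], [-0.02, -0.43], [0.02, 0.45]]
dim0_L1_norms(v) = [2.92, 1.02]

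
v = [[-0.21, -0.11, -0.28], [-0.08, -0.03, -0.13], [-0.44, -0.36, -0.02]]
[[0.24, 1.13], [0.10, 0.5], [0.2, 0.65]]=v @ [[0.61, -0.69], [-1.25, -0.79], [-0.82, -3.21]]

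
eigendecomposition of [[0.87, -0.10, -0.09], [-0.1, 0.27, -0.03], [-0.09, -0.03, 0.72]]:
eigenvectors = [[0.17, 0.91, 0.37], [0.98, -0.12, -0.15], [0.10, -0.39, 0.92]]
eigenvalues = [0.25, 0.92, 0.69]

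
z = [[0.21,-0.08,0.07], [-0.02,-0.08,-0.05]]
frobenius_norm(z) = 0.25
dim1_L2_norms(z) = [0.24, 0.1]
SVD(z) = [[-1.00, 0.03], [0.03, 1.0]] @ diag([0.23544984674050712, 0.09624640081515622]) @ [[-0.89, 0.33, -0.30], [-0.15, -0.85, -0.5]]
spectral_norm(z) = 0.24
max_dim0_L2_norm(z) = 0.21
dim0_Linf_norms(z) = [0.21, 0.08, 0.07]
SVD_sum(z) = [[0.21, -0.08, 0.07], [-0.01, 0.00, -0.00]] + [[-0.00, -0.0, -0.00], [-0.01, -0.08, -0.05]]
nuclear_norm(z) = 0.33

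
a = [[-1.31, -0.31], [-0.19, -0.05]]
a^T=[[-1.31, -0.19], [-0.31, -0.05]]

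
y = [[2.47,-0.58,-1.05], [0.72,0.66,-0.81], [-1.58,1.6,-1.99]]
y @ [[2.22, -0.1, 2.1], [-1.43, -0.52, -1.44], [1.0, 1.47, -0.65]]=[[5.26, -1.49, 6.7], [-0.16, -1.61, 1.09], [-7.79, -3.60, -4.33]]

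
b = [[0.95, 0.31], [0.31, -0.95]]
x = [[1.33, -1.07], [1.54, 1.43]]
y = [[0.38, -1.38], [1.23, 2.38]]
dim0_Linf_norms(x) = [1.54, 1.43]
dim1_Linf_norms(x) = [1.33, 1.54]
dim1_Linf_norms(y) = [1.38, 2.38]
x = b + y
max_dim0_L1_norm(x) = 2.87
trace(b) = 0.00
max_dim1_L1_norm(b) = 1.26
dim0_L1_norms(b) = [1.26, 1.26]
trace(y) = 2.76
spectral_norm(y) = 2.90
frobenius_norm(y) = 3.04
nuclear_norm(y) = 3.80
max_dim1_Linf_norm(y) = 2.38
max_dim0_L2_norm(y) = 2.75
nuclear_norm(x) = 3.80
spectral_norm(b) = 1.00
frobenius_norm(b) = 1.41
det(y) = 2.60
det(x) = 3.55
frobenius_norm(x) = 2.71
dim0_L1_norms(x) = [2.87, 2.5]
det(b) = -1.00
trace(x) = 2.76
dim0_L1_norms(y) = [1.61, 3.76]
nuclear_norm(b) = 2.00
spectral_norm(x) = 2.14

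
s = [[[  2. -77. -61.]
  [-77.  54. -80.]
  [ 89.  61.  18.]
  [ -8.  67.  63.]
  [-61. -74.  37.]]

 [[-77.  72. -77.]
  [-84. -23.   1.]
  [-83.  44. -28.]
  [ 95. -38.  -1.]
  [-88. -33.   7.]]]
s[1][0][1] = 72.0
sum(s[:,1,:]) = -209.0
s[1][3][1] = -38.0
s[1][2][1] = 44.0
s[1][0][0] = -77.0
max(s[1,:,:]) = 95.0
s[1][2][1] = 44.0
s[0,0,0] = 2.0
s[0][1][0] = -77.0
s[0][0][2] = -61.0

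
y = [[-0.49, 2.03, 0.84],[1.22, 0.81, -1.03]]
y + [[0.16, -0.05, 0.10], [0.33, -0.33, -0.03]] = [[-0.33, 1.98, 0.94],[1.55, 0.48, -1.06]]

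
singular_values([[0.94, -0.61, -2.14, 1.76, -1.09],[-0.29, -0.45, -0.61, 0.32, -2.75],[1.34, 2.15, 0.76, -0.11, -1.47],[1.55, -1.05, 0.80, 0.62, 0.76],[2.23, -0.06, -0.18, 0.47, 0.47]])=[3.84, 3.37, 3.1, 1.5, 0.47]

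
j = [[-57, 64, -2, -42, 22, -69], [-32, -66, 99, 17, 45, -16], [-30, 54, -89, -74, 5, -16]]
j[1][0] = -32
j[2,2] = -89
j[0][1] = 64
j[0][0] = -57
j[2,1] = 54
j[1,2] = 99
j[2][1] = 54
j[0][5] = -69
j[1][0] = -32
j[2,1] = 54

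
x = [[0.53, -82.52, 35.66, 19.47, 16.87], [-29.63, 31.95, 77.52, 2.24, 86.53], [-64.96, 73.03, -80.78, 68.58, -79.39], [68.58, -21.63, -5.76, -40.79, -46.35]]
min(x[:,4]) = -79.39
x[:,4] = [16.87, 86.53, -79.39, -46.35]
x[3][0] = 68.58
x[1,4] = 86.53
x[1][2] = 77.52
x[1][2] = 77.52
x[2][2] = -80.78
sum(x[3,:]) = -45.949999999999996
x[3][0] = 68.58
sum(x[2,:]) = -83.52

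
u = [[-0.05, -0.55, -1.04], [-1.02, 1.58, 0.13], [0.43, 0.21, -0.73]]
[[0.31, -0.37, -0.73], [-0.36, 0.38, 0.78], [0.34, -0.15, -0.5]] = u @ [[0.28, -0.02, -0.30], [-0.02, 0.21, 0.25], [-0.3, 0.25, 0.58]]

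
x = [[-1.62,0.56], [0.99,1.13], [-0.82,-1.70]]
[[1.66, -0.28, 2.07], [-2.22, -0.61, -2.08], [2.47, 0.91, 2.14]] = x @ [[-1.31, -0.01, -1.47],  [-0.82, -0.53, -0.55]]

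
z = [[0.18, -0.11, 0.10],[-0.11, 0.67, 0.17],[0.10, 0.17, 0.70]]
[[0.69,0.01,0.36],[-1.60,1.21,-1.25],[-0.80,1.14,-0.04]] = z @ [[3.71, 0.36, 0.75],[-1.44, 1.56, -1.81],[-1.32, 1.20, 0.27]]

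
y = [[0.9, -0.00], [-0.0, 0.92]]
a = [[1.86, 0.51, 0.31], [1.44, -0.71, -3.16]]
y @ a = [[1.67, 0.46, 0.28], [1.32, -0.65, -2.91]]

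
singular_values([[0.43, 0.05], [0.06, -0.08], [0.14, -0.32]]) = [0.46, 0.32]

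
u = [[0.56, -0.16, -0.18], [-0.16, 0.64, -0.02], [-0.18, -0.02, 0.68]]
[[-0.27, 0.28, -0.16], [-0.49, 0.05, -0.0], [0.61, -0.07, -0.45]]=u @[[-0.48, 0.58, -0.6],  [-0.86, 0.22, -0.18],  [0.75, 0.06, -0.83]]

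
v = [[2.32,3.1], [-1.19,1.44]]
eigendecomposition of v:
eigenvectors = [[0.85+0.00j,  (0.85-0j)],  [-0.12+0.51j,  -0.12-0.51j]]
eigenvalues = [(1.88+1.87j), (1.88-1.87j)]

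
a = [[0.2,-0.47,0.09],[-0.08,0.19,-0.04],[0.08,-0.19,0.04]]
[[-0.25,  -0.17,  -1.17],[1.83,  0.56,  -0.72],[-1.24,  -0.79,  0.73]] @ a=[[-0.13, 0.31, -0.06], [0.26, -0.62, 0.11], [-0.13, 0.29, -0.05]]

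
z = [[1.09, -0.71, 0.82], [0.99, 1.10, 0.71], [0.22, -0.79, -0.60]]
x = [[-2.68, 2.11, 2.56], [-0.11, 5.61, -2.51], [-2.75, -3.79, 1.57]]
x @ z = [[-0.27, 2.2, -2.24], [4.88, 8.23, 5.40], [-6.40, -3.46, -5.89]]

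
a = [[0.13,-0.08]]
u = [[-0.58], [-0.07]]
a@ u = [[-0.07]]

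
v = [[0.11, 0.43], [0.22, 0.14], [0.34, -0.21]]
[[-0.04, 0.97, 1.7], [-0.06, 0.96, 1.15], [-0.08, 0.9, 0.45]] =v@[[-0.25, 3.48, 3.25], [-0.03, 1.36, 3.12]]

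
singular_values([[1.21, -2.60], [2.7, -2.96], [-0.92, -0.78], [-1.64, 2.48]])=[5.71, 1.4]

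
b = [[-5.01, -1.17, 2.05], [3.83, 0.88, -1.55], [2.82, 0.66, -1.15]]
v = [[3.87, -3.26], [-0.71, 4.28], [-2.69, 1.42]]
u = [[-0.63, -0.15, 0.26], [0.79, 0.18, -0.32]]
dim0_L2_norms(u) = [1.01, 0.23, 0.41]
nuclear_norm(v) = 9.47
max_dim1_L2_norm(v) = 5.06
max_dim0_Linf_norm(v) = 4.28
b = v @ u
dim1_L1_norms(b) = [8.23, 6.26, 4.63]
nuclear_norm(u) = 1.12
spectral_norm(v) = 6.84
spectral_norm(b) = 7.63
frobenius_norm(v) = 7.33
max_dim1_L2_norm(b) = 5.54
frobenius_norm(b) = 7.63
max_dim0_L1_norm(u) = 1.42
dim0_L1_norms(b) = [11.66, 2.71, 4.75]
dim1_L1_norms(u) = [1.04, 1.29]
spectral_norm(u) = 1.12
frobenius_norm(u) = 1.12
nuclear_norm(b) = 7.65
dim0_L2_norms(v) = [4.77, 5.56]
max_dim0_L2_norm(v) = 5.56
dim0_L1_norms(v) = [7.27, 8.96]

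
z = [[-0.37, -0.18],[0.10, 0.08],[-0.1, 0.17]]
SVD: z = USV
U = [[-0.96, -0.01], [0.29, -0.14], [-0.03, -0.99]]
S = [0.43, 0.2]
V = [[0.9, 0.44], [0.44, -0.90]]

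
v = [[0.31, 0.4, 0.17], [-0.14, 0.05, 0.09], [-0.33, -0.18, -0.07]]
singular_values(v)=[0.64, 0.21, 0.04]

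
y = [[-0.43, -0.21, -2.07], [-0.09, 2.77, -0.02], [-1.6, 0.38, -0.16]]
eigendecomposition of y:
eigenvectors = [[-0.78, -0.73, 0.22], [-0.02, -0.04, -0.95], [-0.63, 0.69, -0.24]]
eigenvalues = [-2.12, 1.51, 2.79]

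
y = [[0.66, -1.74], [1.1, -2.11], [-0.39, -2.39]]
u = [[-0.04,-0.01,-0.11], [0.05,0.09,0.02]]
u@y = [[0.01, 0.35], [0.12, -0.32]]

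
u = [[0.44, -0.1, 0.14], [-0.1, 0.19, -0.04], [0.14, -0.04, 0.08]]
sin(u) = [[0.42, -0.09, 0.13], [-0.09, 0.19, -0.04], [0.13, -0.04, 0.08]]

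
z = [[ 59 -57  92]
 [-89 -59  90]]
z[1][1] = -59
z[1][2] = 90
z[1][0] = -89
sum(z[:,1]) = -116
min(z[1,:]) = -89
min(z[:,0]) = -89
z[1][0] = -89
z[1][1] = -59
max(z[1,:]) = 90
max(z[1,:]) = 90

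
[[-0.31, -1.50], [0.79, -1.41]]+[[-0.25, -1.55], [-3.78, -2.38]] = [[-0.56,-3.05], [-2.99,-3.79]]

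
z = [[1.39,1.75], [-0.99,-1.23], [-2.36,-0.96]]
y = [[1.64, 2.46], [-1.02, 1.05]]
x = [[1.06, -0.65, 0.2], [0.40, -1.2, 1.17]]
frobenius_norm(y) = 3.30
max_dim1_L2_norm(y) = 2.96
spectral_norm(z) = 3.62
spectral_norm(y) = 2.98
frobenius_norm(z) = 3.74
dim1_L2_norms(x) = [1.26, 1.72]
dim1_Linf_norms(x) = [1.06, 1.2]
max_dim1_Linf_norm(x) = 1.2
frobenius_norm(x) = 2.13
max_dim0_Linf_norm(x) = 1.2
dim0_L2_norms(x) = [1.13, 1.36, 1.19]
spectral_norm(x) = 1.97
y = x @ z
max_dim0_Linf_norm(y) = 2.46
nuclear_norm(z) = 4.56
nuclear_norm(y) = 4.40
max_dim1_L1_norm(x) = 2.77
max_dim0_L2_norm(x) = 1.36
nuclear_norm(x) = 2.79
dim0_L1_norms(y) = [2.66, 3.51]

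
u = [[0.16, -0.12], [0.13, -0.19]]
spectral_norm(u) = 0.30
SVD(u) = [[-0.65, -0.76], [-0.76, 0.65]] @ diag([0.30096819712025763, 0.04917463087997427]) @ [[-0.67, 0.74], [-0.74, -0.67]]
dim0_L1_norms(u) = [0.29, 0.31]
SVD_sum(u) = [[0.13, -0.15], [0.15, -0.17]] + [[0.03, 0.03], [-0.02, -0.02]]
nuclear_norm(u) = 0.35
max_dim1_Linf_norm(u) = 0.19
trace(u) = -0.03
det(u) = -0.01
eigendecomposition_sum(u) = [[0.13,-0.05], [0.06,-0.02]] + [[0.03, -0.07],[0.07, -0.17]]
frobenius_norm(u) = 0.30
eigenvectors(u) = [[0.92, 0.37],  [0.40, 0.93]]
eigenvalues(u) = [0.11, -0.14]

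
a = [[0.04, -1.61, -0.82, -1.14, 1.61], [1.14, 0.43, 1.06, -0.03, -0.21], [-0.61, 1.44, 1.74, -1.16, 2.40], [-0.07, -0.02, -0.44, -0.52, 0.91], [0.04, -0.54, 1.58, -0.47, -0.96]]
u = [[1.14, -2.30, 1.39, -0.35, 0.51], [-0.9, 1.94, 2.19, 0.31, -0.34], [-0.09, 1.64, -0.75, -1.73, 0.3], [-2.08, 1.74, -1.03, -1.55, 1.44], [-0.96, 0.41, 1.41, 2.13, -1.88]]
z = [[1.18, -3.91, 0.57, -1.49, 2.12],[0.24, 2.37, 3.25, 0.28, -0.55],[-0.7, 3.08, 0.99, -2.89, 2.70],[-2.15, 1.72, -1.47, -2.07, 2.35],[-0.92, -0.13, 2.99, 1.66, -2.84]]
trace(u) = -1.10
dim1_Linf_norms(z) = [3.91, 3.25, 3.08, 2.35, 2.99]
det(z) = -111.56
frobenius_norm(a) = 5.26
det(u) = -33.79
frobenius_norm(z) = 10.35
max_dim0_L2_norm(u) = 3.87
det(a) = 4.84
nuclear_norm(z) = 19.44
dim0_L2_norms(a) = [1.3, 2.27, 2.74, 1.77, 3.19]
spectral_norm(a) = 3.68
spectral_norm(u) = 4.88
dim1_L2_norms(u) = [2.98, 3.1, 2.52, 3.59, 3.34]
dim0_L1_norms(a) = [1.9, 4.04, 5.64, 3.32, 6.09]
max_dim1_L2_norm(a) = 3.55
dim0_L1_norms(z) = [5.19, 11.21, 9.27, 8.39, 10.56]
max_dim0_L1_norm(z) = 11.21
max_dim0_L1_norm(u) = 8.03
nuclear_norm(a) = 9.93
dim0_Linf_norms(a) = [1.14, 1.61, 1.74, 1.16, 2.4]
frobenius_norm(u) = 6.99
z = u + a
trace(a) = 0.73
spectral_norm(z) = 7.04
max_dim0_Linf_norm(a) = 2.4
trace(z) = -0.37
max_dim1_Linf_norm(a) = 2.4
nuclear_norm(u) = 13.29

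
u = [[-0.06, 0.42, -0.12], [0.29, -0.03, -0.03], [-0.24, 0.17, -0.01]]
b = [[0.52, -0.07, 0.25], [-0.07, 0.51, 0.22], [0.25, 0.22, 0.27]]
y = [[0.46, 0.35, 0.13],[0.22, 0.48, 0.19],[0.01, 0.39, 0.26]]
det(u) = -0.00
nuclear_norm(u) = 0.84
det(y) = 0.01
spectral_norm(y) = 0.88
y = u + b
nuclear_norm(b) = 1.30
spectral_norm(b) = 0.70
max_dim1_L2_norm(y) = 0.59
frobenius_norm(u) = 0.61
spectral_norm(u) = 0.51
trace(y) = 1.20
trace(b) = 1.30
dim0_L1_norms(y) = [0.69, 1.22, 0.58]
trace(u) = -0.10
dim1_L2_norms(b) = [0.58, 0.56, 0.43]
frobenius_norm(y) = 0.94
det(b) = 0.01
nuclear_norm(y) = 1.26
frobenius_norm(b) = 0.91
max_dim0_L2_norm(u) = 0.45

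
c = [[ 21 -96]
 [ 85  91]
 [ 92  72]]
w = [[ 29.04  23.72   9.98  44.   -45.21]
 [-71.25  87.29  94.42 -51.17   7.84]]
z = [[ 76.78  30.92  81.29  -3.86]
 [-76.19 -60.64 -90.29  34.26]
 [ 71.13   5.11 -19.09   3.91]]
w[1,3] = -51.17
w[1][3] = -51.17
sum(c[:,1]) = 67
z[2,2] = -19.09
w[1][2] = 94.42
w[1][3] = -51.17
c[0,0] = 21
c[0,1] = -96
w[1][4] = 7.84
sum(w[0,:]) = 61.529999999999994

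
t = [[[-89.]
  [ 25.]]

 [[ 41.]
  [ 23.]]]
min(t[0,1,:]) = 25.0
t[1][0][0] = 41.0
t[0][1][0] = 25.0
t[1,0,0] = 41.0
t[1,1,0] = 23.0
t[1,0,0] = 41.0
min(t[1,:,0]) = 23.0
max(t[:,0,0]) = 41.0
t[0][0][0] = -89.0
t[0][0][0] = -89.0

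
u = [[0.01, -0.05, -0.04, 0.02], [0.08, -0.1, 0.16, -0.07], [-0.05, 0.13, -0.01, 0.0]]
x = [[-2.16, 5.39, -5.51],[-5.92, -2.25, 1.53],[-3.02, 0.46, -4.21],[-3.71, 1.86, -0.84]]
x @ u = [[0.69, -1.15, 1.00, -0.42], [-0.32, 0.72, -0.14, 0.04], [0.22, -0.44, 0.24, -0.09], [0.15, -0.11, 0.45, -0.2]]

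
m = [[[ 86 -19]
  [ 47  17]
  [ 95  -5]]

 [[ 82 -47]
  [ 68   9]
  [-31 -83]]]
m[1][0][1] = -47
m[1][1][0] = 68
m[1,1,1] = 9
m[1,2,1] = -83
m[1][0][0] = 82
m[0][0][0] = 86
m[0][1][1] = 17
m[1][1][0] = 68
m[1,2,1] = -83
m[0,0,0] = 86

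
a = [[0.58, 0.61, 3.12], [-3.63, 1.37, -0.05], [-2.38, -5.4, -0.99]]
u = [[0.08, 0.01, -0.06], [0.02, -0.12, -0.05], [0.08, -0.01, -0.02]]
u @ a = [[0.15, 0.39, 0.31],[0.57, 0.12, 0.12],[0.13, 0.14, 0.27]]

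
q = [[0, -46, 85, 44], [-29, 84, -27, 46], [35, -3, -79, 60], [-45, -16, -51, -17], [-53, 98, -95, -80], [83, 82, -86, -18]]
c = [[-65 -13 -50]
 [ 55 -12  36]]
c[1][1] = -12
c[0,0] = -65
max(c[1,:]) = 55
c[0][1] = -13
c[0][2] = -50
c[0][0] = -65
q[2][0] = 35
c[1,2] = 36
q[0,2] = 85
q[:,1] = [-46, 84, -3, -16, 98, 82]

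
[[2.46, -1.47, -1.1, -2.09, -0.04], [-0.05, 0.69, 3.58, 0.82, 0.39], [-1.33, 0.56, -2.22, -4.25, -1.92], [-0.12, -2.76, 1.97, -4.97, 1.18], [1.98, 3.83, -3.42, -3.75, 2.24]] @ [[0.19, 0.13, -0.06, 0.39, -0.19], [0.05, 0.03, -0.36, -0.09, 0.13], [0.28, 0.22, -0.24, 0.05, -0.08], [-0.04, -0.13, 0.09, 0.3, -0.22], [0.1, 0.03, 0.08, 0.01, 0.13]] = [[0.17, 0.3, 0.45, 0.41, -0.12], [1.03, 0.71, -1.0, 0.35, -0.32], [-0.87, -0.15, -0.13, -1.97, 1.19], [0.71, 1.02, 0.18, -1.18, 0.75], [-0.02, 0.17, -0.84, -0.85, 1.51]]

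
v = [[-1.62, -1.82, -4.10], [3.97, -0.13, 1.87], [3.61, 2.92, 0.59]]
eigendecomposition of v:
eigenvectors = [[(-0.65+0j), -0.65-0.00j, (0.3+0j)],[0.11+0.48j, (0.11-0.48j), (-0.84+0j)],[(0.32+0.47j), (0.32-0.47j), (0.44+0j)]]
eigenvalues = [(0.68+4.33j), (0.68-4.33j), (-2.53+0j)]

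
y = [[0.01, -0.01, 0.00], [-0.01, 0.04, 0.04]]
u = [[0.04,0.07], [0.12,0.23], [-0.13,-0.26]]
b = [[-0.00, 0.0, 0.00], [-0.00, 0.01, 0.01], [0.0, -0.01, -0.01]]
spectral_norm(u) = 0.40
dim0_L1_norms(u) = [0.29, 0.56]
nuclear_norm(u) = 0.40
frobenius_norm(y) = 0.06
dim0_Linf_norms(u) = [0.13, 0.26]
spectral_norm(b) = 0.02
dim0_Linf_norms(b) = [0.0, 0.01, 0.01]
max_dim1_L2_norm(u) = 0.29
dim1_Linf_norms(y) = [0.01, 0.04]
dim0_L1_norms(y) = [0.02, 0.05, 0.04]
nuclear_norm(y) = 0.07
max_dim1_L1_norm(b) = 0.02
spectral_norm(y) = 0.06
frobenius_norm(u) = 0.40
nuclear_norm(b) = 0.02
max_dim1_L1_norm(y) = 0.09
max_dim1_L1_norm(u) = 0.39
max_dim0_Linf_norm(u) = 0.26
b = u @ y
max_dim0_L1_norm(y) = 0.05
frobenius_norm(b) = 0.02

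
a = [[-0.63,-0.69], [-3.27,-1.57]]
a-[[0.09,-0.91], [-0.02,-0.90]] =[[-0.72, 0.22], [-3.25, -0.67]]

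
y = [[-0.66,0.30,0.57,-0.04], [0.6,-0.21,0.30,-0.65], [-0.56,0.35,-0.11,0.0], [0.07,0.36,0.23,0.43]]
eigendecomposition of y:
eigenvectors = [[0.15-0.39j, (0.15+0.39j), (0.27-0.12j), (0.27+0.12j)], [-0.65+0.00j, (-0.65-0j), 0.68+0.00j, 0.68-0.00j], [(0.63+0.05j), (0.63-0.05j), 0.18-0.03j, 0.18+0.03j], [(0.06+0.04j), 0.06-0.04j, -0.21-0.61j, (-0.21+0.61j)]]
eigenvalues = [(-0.58+0.38j), (-0.58-0.38j), (0.3+0.46j), (0.3-0.46j)]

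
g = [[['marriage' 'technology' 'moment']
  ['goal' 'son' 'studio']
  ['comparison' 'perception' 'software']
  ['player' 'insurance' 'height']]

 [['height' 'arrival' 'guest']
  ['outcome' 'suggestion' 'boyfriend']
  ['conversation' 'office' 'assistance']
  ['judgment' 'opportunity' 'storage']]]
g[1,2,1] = 'office'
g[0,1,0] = 'goal'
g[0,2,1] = 'perception'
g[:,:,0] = [['marriage', 'goal', 'comparison', 'player'], ['height', 'outcome', 'conversation', 'judgment']]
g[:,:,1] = [['technology', 'son', 'perception', 'insurance'], ['arrival', 'suggestion', 'office', 'opportunity']]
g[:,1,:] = [['goal', 'son', 'studio'], ['outcome', 'suggestion', 'boyfriend']]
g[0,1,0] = 'goal'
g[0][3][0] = 'player'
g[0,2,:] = ['comparison', 'perception', 'software']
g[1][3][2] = 'storage'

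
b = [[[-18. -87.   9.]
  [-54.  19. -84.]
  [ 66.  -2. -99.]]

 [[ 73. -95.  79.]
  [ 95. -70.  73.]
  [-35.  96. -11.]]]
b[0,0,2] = 9.0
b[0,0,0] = -18.0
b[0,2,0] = 66.0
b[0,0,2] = 9.0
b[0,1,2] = -84.0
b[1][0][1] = -95.0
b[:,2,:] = [[66.0, -2.0, -99.0], [-35.0, 96.0, -11.0]]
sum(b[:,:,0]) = 127.0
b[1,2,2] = -11.0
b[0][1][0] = -54.0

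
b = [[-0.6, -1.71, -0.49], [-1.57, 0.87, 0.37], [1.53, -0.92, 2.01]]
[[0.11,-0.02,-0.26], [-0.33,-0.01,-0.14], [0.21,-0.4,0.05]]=b @ [[0.14, 0.00, 0.14],[-0.10, 0.06, 0.11],[-0.05, -0.17, -0.03]]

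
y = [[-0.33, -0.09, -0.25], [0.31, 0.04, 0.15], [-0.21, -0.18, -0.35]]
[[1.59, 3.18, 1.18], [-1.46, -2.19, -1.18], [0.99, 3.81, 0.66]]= y@ [[-3.79, -2.48, -4.63], [5.35, 0.30, -3.17], [-3.3, -9.55, 2.52]]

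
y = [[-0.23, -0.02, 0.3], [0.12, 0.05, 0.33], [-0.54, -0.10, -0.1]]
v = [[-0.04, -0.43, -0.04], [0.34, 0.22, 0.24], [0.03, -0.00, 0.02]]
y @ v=[[0.01, 0.09, 0.01], [0.02, -0.04, 0.01], [-0.02, 0.21, -0.0]]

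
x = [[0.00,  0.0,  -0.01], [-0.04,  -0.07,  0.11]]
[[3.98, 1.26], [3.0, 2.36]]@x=[[-0.05, -0.09, 0.1], [-0.09, -0.17, 0.23]]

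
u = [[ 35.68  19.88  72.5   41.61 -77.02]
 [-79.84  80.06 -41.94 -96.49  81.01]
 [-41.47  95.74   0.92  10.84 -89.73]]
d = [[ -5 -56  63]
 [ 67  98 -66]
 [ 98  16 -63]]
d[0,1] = -56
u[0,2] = 72.5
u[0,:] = [35.68, 19.88, 72.5, 41.61, -77.02]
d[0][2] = 63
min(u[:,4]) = -89.73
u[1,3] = -96.49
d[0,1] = -56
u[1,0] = -79.84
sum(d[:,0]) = 160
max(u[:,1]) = 95.74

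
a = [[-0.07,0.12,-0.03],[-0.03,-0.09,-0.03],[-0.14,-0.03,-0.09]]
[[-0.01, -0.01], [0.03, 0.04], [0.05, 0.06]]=a @ [[-0.12, -0.14], [-0.23, -0.27], [-0.34, -0.40]]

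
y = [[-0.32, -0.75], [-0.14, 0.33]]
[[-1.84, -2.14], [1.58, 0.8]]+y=[[-2.16, -2.89], [1.44, 1.13]]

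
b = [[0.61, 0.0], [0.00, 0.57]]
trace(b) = 1.18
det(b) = 0.35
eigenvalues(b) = [0.61, 0.57]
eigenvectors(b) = [[1.0,  0.00], [0.00,  1.0]]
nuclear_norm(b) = 1.18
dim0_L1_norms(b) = [0.61, 0.57]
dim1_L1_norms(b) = [0.61, 0.57]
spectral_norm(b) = 0.61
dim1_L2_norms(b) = [0.61, 0.57]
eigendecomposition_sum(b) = [[0.61, 0.00],[0.0, 0.0]] + [[0.0,0.0], [0.0,0.57]]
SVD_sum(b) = [[0.61, 0.00], [0.00, 0.0]] + [[0.0,  0.0], [0.0,  0.57]]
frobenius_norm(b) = 0.83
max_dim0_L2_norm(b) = 0.61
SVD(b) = [[1.00, 0.0],[0.00, 1.00]] @ diag([0.61, 0.57]) @ [[1.00, 0.0],[0.0, 1.00]]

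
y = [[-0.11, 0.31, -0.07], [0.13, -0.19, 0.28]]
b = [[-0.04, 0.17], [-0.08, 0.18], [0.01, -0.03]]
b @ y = [[0.03, -0.04, 0.05], [0.03, -0.06, 0.06], [-0.00, 0.01, -0.01]]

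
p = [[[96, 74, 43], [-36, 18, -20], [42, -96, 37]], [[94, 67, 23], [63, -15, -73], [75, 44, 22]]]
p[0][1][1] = 18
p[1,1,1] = -15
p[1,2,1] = 44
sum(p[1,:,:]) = 300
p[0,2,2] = 37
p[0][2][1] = -96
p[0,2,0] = 42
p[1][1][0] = 63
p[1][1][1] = -15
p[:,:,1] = [[74, 18, -96], [67, -15, 44]]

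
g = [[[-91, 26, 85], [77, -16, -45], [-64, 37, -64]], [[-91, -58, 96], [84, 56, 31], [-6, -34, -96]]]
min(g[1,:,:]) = -96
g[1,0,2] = 96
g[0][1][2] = -45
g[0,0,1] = 26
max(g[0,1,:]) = 77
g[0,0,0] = -91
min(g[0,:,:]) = -91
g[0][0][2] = 85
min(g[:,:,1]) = -58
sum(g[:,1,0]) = 161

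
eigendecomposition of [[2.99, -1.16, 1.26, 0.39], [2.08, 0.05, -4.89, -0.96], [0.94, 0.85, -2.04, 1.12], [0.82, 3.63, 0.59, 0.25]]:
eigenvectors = [[-0.89+0.00j, (0.22-0.03j), (0.22+0.03j), -0.05+0.00j], [-0.09+0.00j, (-0.03-0.64j), -0.03+0.64j, (-0.51+0j)], [(-0.25+0j), (-0.2+0.04j), -0.20-0.04j, -0.46+0.00j], [-0.38+0.00j, (-0.7+0j), (-0.7-0j), 0.72+0.00j]]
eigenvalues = [(3.39+0j), (0.31+3.31j), (0.31-3.31j), (-2.75+0j)]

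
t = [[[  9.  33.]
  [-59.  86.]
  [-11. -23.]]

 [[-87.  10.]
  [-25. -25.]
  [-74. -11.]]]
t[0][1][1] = 86.0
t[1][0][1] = 10.0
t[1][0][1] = 10.0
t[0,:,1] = [33.0, 86.0, -23.0]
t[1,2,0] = -74.0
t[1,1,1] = -25.0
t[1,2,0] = -74.0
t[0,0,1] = 33.0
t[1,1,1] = -25.0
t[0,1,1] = 86.0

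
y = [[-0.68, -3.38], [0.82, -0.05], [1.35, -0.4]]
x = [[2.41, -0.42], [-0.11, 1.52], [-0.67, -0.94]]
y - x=[[-3.09,-2.96],[0.93,-1.57],[2.02,0.54]]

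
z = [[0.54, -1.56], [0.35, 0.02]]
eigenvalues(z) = [(0.28+0.69j), (0.28-0.69j)]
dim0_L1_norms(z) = [0.89, 1.58]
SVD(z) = [[-1.00, -0.06], [-0.06, 1.00]] @ diag([1.6537030728018578, 0.33669889665054414]) @ [[-0.34, 0.94],[0.94, 0.34]]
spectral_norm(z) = 1.65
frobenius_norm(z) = 1.69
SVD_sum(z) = [[0.56, -1.55], [0.03, -0.09]] + [[-0.02, -0.01], [0.32, 0.11]]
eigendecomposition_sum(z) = [[(0.27+0.29j), (-0.78+0.32j)], [0.18-0.07j, (0.01+0.4j)]] + [[0.27-0.29j, -0.78-0.32j], [0.18+0.07j, (0.01-0.4j)]]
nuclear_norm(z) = 1.99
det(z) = 0.56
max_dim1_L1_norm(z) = 2.1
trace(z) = 0.56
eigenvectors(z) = [[0.90+0.00j, (0.9-0j)], [0.15-0.40j, 0.15+0.40j]]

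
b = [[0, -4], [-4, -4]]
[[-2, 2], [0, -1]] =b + [[-2, 6], [4, 3]]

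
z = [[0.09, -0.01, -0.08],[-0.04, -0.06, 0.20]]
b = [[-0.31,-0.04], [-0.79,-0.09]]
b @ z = [[-0.03, 0.01, 0.02],[-0.07, 0.01, 0.05]]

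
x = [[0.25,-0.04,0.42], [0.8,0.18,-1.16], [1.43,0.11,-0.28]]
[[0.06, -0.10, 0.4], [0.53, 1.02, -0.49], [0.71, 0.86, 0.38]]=x @ [[0.48, 0.5, 0.43], [-0.18, -0.02, -0.49], [-0.15, -0.54, 0.64]]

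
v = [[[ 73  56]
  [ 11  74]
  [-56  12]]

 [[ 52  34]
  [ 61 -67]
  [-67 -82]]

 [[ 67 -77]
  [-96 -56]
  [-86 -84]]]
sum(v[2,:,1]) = -217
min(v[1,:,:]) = -82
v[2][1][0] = -96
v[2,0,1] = -77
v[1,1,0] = 61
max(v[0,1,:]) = 74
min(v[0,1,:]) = 11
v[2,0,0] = 67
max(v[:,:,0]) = 73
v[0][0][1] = 56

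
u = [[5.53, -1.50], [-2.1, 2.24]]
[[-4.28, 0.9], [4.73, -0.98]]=u @ [[-0.27, 0.06], [1.86, -0.38]]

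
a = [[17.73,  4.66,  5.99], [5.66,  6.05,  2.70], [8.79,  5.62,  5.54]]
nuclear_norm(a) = 29.89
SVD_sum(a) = [[16.48, 6.87, 6.79],[6.92, 2.88, 2.85],[9.98, 4.16, 4.11]] + [[1.19,  -2.3,  -0.55], [-1.47,  2.86,  0.68], [-0.94,  1.82,  0.44]] + [[0.06, 0.09, -0.25], [0.21, 0.31, -0.83], [-0.25, -0.37, 0.99]]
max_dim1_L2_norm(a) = 19.29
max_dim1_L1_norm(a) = 28.38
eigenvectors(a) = [[-0.80, -0.49, -0.29], [-0.34, 0.62, -0.20], [-0.50, 0.61, 0.94]]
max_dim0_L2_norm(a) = 20.58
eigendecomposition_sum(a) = [[16.58, 6.56, 6.54], [7.01, 2.77, 2.76], [10.35, 4.09, 4.08]] + [[1.08,-2.33,-0.16], [-1.39,2.98,0.21], [-1.36,2.91,0.20]] + [[0.06, 0.43, -0.39], [0.04, 0.3, -0.27], [-0.2, -1.39, 1.26]]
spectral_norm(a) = 23.73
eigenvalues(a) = [23.44, 4.27, 1.62]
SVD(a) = [[-0.8,  0.56,  -0.19], [-0.34,  -0.70,  -0.63], [-0.49,  -0.45,  0.75]] @ diag([23.730039253857747, 4.7129505044159625, 1.445729764961595]) @ [[-0.86, -0.36, -0.36], [0.45, -0.87, -0.21], [-0.23, -0.34, 0.91]]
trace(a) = 29.32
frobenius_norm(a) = 24.24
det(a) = 161.69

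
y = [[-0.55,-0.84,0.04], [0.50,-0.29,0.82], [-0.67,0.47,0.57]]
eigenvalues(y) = [(-0.63+0.78j), (-0.63-0.78j), (1+0j)]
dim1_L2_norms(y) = [1.0, 1.0, 1.0]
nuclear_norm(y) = 3.01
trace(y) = -0.27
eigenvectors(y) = [[0.69+0.00j, 0.69-0.00j, (-0.23+0j)], [0.08-0.62j, 0.08+0.62j, (0.46+0j)], [0.14+0.33j, 0.14-0.33j, 0.86+0.00j]]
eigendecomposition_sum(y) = [[-0.30+0.37j, (-0.37-0.23j), (0.12+0.22j)], [(0.3+0.31j), -0.25+0.31j, (0.21-0.08j)], [-0.24-0.07j, 0.04-0.22j, -0.08+0.10j]] + [[(-0.3-0.37j),(-0.37+0.23j),0.12-0.22j],[0.30-0.31j,(-0.25-0.31j),0.21+0.08j],[(-0.24+0.07j),0.04+0.22j,-0.08-0.10j]] + [[0.05+0.00j, (-0.1-0j), (-0.19+0j)], [-0.10-0.00j, (0.21+0j), 0.39-0.00j], [-0.19-0.00j, 0.39+0.00j, (0.74-0j)]]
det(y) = 1.01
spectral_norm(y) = 1.01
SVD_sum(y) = [[-0.05, -0.83, 0.21], [-0.03, -0.44, 0.11], [0.02, 0.27, -0.07]] + [[-0.39, -0.05, -0.30],[0.68, 0.09, 0.52],[-0.11, -0.01, -0.08]] + [[-0.11,  0.04,  0.13],[-0.16,  0.06,  0.19],[-0.58,  0.21,  0.72]]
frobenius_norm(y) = 1.74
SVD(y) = [[-0.85, -0.50, -0.18], [-0.45, 0.86, -0.26], [0.28, -0.14, -0.95]] @ diag([1.0057780030461745, 1.0031528167109263, 0.9964913621870408]) @ [[0.06,  0.97,  -0.24], [0.79,  0.10,  0.60], [0.61,  -0.22,  -0.76]]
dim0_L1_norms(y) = [1.72, 1.6, 1.43]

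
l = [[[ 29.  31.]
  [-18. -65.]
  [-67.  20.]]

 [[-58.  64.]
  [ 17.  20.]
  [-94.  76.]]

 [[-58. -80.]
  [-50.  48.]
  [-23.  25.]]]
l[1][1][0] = 17.0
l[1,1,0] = 17.0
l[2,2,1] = 25.0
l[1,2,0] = -94.0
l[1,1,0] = 17.0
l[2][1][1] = 48.0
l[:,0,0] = [29.0, -58.0, -58.0]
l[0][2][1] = 20.0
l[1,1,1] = 20.0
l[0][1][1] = -65.0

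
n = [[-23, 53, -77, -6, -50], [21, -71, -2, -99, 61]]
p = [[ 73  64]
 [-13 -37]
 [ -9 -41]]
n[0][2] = -77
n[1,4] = 61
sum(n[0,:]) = -103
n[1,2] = -2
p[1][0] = -13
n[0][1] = 53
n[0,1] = 53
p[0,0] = 73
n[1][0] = 21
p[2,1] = -41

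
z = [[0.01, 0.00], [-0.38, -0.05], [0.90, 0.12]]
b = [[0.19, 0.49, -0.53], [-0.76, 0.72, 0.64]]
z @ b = [[0.0,0.0,-0.01], [-0.03,-0.22,0.17], [0.08,0.53,-0.40]]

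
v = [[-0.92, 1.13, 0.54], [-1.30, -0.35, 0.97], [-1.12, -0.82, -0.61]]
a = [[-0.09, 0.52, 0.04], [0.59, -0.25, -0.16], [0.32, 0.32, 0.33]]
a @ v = [[-0.64, -0.32, 0.43], [-0.04, 0.89, 0.17], [-1.08, -0.02, 0.28]]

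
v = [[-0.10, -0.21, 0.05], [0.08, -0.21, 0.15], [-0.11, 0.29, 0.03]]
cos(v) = [[1.01,-0.04,0.02], [0.02,0.96,0.01], [-0.02,0.01,0.98]]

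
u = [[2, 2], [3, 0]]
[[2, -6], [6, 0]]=u @[[2, 0], [-1, -3]]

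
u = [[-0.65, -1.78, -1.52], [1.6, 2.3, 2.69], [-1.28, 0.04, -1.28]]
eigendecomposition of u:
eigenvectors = [[0.13, -0.69, -0.66], [-0.61, -0.3, 0.69], [0.78, 0.66, 0.28]]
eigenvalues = [-1.52, 0.04, 1.86]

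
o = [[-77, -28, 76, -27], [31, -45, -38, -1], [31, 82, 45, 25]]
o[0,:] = [-77, -28, 76, -27]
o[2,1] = 82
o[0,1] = -28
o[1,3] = -1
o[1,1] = -45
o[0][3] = -27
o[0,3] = -27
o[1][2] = -38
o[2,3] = 25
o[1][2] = -38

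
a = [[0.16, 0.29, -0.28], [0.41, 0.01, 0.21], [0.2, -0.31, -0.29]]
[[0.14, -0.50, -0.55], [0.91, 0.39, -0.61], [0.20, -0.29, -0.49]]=a @ [[1.9, 0.19, -1.83], [0.01, -0.36, -0.23], [0.61, 1.51, 0.67]]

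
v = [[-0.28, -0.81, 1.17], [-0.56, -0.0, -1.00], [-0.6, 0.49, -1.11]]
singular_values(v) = [2.11, 0.86, 0.24]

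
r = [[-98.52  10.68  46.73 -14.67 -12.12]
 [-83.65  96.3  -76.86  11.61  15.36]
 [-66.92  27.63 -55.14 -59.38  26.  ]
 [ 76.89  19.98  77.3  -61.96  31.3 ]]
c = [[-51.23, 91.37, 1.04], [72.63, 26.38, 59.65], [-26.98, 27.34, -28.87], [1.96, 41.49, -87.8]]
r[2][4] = 26.0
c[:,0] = [-51.23, 72.63, -26.98, 1.96]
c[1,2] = 59.65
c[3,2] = -87.8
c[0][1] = 91.37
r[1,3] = 11.61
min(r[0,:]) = -98.52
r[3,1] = 19.98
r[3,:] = [76.89, 19.98, 77.3, -61.96, 31.3]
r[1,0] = -83.65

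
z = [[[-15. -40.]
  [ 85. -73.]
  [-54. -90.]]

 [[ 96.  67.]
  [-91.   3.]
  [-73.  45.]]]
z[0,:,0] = [-15.0, 85.0, -54.0]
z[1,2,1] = 45.0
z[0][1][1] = -73.0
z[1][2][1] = 45.0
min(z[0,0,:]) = -40.0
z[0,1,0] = 85.0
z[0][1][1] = -73.0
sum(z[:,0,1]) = 27.0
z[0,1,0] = 85.0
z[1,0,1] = 67.0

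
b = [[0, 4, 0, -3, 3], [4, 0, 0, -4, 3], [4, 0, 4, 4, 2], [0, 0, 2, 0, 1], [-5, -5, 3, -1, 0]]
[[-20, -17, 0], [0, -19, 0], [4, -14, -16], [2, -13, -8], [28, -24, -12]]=b@[[0, 1, 0], [-5, 1, 0], [1, -4, -4], [0, 2, 0], [0, -5, 0]]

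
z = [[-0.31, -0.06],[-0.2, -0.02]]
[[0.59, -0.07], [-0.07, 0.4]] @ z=[[-0.17, -0.03], [-0.06, -0.0]]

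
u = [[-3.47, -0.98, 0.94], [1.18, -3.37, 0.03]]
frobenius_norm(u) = 5.16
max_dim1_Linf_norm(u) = 3.47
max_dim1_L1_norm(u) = 5.39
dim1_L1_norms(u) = [5.39, 4.58]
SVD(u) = [[-0.89, 0.45], [0.45, 0.89]] @ diag([3.777434337469103, 3.516545154851472]) @ [[0.96, -0.17, -0.22],[-0.14, -0.98, 0.13]]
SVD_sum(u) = [[-3.24, 0.57, 0.74],[1.63, -0.29, -0.37]] + [[-0.23, -1.55, 0.20],[-0.45, -3.08, 0.4]]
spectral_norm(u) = 3.78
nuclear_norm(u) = 7.29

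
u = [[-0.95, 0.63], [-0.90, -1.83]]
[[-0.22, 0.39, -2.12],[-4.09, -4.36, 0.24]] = u @ [[1.29, 0.88, 1.62], [1.6, 1.95, -0.93]]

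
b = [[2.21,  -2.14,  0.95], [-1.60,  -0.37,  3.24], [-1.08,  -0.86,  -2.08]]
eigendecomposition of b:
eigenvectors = [[(0.87+0j), (0.39+0.08j), 0.39-0.08j], [(-0.47+0j), 0.75+0.00j, 0.75-0.00j], [-0.10+0.00j, (-0.13+0.51j), (-0.13-0.51j)]]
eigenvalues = [(3.26+0j), (-1.75+2.03j), (-1.75-2.03j)]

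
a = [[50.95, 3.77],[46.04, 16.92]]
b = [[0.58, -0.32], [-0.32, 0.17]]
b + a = [[51.53, 3.45], [45.72, 17.09]]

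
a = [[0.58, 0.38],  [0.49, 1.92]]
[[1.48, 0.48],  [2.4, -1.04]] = a @ [[2.08, 1.41],  [0.72, -0.90]]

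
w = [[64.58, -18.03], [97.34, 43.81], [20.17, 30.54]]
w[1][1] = 43.81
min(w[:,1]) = -18.03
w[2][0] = 20.17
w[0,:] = [64.58, -18.03]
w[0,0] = 64.58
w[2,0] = 20.17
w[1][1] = 43.81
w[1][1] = 43.81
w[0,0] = 64.58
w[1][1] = 43.81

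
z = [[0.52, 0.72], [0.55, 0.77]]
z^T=[[0.52, 0.55], [0.72, 0.77]]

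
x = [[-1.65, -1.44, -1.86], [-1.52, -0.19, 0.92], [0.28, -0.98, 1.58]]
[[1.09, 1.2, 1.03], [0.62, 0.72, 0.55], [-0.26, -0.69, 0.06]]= x @ [[-0.47, -0.63, -0.36],[-0.06, 0.17, -0.24],[-0.12, -0.22, -0.05]]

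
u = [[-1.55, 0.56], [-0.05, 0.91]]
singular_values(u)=[1.7, 0.81]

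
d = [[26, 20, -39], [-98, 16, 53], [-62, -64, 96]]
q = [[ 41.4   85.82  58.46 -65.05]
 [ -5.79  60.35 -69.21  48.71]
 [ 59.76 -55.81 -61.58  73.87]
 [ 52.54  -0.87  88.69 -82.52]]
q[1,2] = -69.21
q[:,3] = [-65.05, 48.71, 73.87, -82.52]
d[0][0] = 26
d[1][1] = 16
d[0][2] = -39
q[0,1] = 85.82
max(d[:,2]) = 96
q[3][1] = -0.87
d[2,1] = -64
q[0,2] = 58.46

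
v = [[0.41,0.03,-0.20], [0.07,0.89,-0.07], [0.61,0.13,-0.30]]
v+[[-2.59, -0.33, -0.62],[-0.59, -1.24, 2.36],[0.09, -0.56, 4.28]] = [[-2.18, -0.30, -0.82],[-0.52, -0.35, 2.29],[0.7, -0.43, 3.98]]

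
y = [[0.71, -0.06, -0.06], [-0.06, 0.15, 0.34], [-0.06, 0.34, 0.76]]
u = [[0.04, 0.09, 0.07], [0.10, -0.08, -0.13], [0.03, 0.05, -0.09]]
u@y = [[0.02, 0.03, 0.08], [0.08, -0.06, -0.13], [0.02, -0.02, -0.05]]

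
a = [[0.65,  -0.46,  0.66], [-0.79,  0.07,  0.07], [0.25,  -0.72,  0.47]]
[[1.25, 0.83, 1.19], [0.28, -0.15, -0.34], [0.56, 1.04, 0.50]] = a @[[-0.05, 0.11, 0.62],[0.86, -1.21, 0.55],[2.54, 0.3, 1.58]]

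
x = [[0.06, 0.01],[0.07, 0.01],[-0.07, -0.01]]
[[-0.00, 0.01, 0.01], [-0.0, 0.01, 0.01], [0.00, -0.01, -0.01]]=x@ [[-0.01, 0.15, 0.20],  [0.02, -0.08, -0.20]]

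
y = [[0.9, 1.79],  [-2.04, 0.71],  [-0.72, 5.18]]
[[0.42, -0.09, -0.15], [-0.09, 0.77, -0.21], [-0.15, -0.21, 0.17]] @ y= [[0.67,  -0.09], [-1.50,  -0.7], [0.17,  0.46]]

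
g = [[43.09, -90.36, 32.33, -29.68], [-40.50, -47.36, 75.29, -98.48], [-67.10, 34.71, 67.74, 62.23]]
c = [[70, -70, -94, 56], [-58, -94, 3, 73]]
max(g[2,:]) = 67.74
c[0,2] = -94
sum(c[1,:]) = -76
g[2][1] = 34.71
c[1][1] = -94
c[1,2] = 3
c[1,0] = -58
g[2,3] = 62.23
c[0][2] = -94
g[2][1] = 34.71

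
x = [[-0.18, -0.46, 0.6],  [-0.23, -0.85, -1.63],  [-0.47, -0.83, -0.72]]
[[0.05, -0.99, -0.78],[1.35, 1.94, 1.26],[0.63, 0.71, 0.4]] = x @ [[1.34, -0.08, -0.12], [-1.16, 0.39, 0.45], [-0.41, -1.38, -0.99]]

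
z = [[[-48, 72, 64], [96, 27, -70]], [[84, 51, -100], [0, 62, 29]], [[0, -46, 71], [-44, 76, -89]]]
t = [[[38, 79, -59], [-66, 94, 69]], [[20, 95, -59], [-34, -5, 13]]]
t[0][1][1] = 94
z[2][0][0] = 0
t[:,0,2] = [-59, -59]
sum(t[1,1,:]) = -26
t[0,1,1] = 94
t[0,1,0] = -66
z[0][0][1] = 72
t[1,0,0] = 20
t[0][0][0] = 38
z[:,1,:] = [[96, 27, -70], [0, 62, 29], [-44, 76, -89]]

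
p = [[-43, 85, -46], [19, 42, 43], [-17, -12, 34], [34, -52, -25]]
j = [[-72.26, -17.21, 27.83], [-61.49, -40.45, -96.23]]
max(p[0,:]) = 85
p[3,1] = -52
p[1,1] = 42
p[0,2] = -46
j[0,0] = -72.26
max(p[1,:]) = 43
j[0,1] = -17.21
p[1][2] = 43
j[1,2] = -96.23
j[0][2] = 27.83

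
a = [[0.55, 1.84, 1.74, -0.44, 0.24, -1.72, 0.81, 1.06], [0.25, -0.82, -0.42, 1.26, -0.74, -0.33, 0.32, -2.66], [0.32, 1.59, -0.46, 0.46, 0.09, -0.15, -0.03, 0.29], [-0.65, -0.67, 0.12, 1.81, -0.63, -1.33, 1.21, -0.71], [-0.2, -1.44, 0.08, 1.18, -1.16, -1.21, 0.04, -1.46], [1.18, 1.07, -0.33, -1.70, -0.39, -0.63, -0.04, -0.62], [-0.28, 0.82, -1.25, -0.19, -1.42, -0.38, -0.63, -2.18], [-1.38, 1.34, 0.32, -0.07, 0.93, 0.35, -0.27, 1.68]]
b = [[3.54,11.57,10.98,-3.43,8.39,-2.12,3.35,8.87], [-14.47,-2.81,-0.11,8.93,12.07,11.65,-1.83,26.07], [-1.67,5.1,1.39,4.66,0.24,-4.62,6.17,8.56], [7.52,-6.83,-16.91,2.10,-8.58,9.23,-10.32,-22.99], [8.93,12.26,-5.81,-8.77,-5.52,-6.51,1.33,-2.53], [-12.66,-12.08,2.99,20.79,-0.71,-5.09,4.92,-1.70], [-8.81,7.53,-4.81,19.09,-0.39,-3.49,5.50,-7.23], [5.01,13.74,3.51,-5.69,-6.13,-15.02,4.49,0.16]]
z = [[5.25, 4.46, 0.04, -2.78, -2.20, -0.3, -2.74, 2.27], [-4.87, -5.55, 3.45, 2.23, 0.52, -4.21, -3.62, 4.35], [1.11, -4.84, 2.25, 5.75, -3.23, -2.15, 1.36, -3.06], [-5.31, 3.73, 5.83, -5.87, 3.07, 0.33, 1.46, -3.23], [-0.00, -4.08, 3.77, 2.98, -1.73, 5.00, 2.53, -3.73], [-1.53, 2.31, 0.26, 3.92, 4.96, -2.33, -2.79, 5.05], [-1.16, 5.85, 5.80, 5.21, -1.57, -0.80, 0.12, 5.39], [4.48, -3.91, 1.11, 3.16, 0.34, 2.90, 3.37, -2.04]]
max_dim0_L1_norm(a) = 10.66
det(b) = -173789136.92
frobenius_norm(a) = 8.11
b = z @ a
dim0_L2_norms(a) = [2.07, 3.57, 2.28, 3.1, 2.32, 2.64, 1.64, 4.34]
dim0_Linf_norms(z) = [5.31, 5.85, 5.83, 5.87, 4.96, 5.0, 3.62, 5.39]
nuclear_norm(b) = 157.94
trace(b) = -0.73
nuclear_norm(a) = 18.13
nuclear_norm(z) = 69.32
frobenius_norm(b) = 73.88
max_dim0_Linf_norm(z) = 5.87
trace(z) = -9.90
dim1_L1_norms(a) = [8.4, 6.8, 3.39, 7.13, 6.77, 5.96, 7.15, 6.34]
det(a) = -28.29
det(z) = 6124437.88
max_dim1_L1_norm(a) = 8.4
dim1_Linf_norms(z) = [5.25, 5.55, 5.75, 5.87, 5.0, 5.05, 5.85, 4.48]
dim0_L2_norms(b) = [24.98, 27.5, 22.06, 31.99, 18.93, 23.51, 15.35, 37.71]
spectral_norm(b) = 47.80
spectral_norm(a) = 5.72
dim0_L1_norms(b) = [62.61, 71.92, 46.51, 73.46, 42.03, 57.73, 37.91, 78.11]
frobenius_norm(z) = 28.10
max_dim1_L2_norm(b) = 35.52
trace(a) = 0.34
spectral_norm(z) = 15.93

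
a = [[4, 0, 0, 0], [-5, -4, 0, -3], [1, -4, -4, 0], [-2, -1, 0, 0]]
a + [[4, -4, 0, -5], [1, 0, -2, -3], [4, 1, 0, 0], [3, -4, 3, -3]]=[[8, -4, 0, -5], [-4, -4, -2, -6], [5, -3, -4, 0], [1, -5, 3, -3]]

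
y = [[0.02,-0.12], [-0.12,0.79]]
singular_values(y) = [0.81, 0.0]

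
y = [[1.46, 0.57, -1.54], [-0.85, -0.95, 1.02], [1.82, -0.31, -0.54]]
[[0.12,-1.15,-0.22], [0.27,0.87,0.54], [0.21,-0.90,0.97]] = y @[[-0.12, -0.50, 0.58], [-0.64, -0.30, -0.57], [-0.43, 0.16, 0.48]]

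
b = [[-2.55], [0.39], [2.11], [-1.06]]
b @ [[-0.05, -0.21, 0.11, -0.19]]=[[0.13,0.54,-0.28,0.48],[-0.02,-0.08,0.04,-0.07],[-0.11,-0.44,0.23,-0.4],[0.05,0.22,-0.12,0.20]]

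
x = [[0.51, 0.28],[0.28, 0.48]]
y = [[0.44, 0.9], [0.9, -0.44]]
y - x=[[-0.07, 0.62],[0.62, -0.92]]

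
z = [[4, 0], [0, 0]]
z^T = [[4, 0], [0, 0]]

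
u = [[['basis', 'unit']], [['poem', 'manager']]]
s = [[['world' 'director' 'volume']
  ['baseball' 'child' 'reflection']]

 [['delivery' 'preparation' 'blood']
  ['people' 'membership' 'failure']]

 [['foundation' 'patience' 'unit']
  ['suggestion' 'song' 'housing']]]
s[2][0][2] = 'unit'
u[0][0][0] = 'basis'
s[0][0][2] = 'volume'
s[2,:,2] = ['unit', 'housing']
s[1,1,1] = 'membership'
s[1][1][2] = 'failure'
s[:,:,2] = [['volume', 'reflection'], ['blood', 'failure'], ['unit', 'housing']]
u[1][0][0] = 'poem'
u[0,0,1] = 'unit'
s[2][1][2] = 'housing'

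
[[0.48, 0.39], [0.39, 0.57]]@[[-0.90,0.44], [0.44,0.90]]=[[-0.26, 0.56], [-0.1, 0.68]]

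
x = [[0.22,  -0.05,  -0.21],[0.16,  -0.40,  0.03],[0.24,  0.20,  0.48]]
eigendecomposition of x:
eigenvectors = [[(-0.38+0.53j), -0.38-0.53j, -0.00+0.00j], [(-0.02+0.12j), (-0.02-0.12j), (-0.98+0j)], [0.75+0.00j, 0.75-0.00j, 0.22+0.00j]]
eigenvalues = [(0.35+0.2j), (0.35-0.2j), (-0.41+0j)]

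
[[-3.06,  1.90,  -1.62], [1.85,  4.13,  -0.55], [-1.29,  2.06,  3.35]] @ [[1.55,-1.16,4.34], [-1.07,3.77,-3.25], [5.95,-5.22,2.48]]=[[-16.42,19.17,-23.47], [-4.82,16.30,-6.76], [15.73,-8.22,-3.99]]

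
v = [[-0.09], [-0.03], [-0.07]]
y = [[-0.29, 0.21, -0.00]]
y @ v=[[0.02]]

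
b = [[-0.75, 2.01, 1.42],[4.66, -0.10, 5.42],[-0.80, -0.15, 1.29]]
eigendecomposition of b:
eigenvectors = [[(-0.55+0j), (0.48-0.1j), (0.48+0.1j)],[0.83+0.00j, (0.81+0j), 0.81-0.00j],[(-0.06+0j), (-0.1+0.3j), -0.10-0.30j]]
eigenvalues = [(-3.61+0j), (2.03+1.45j), (2.03-1.45j)]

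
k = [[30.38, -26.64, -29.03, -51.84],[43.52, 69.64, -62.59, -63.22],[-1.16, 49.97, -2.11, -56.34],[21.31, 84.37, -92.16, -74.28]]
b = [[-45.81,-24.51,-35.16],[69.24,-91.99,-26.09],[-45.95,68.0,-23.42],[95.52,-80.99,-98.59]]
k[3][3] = -74.28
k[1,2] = -62.59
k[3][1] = 84.37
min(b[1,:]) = -91.99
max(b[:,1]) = 68.0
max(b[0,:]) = -24.51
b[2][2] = -23.42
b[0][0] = -45.81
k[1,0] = 43.52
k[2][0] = -1.16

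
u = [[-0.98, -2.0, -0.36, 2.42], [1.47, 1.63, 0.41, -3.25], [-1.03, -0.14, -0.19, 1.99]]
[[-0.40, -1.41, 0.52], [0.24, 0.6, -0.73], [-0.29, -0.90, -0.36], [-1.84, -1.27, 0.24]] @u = [[-2.22, -1.57, -0.53, 4.65], [1.4, 0.6, 0.3, -2.82], [-0.67, -0.84, -0.2, 1.51], [-0.31, 1.58, 0.1, 0.15]]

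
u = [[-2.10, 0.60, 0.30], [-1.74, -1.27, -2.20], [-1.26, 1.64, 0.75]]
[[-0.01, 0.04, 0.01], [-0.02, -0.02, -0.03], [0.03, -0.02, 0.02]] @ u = [[-0.06, -0.04, -0.08], [0.11, -0.04, 0.02], [-0.05, 0.08, 0.07]]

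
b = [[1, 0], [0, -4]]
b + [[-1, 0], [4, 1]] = [[0, 0], [4, -3]]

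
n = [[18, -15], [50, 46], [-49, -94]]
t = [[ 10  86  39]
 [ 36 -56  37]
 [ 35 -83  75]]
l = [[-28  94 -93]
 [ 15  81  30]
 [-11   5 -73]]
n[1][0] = 50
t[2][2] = 75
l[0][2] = -93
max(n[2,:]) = -49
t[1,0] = 36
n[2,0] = -49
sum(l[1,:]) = 126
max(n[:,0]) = 50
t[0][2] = 39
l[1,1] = 81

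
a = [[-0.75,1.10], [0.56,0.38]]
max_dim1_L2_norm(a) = 1.33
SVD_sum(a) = [[-0.75,1.10], [0.00,-0.0]] + [[0.0, 0.0],[0.56, 0.38]]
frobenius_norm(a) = 1.49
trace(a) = -0.37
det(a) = -0.90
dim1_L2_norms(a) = [1.33, 0.68]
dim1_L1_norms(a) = [1.85, 0.94]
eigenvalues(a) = [-1.15, 0.78]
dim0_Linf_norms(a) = [0.75, 1.1]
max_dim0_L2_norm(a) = 1.16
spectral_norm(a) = 1.33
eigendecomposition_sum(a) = [[-0.91,0.66], [0.33,-0.24]] + [[0.16, 0.44], [0.23, 0.62]]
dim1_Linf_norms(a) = [1.1, 0.56]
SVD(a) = [[1.00, -0.00], [-0.0, -1.00]] @ diag([1.331353838382223, 0.6767547244200973]) @ [[-0.56, 0.83], [-0.83, -0.56]]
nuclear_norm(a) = 2.01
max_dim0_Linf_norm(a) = 1.1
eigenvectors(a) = [[-0.94, -0.58], [0.34, -0.81]]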